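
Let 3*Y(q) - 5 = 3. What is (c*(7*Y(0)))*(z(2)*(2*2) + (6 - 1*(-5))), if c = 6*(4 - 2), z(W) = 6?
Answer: 7840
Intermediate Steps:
Y(q) = 8/3 (Y(q) = 5/3 + (1/3)*3 = 5/3 + 1 = 8/3)
c = 12 (c = 6*2 = 12)
(c*(7*Y(0)))*(z(2)*(2*2) + (6 - 1*(-5))) = (12*(7*(8/3)))*(6*(2*2) + (6 - 1*(-5))) = (12*(56/3))*(6*4 + (6 + 5)) = 224*(24 + 11) = 224*35 = 7840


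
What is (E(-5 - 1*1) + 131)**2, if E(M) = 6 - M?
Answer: 20449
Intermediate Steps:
(E(-5 - 1*1) + 131)**2 = ((6 - (-5 - 1*1)) + 131)**2 = ((6 - (-5 - 1)) + 131)**2 = ((6 - 1*(-6)) + 131)**2 = ((6 + 6) + 131)**2 = (12 + 131)**2 = 143**2 = 20449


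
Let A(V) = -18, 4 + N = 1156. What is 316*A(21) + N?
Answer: -4536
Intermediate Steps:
N = 1152 (N = -4 + 1156 = 1152)
316*A(21) + N = 316*(-18) + 1152 = -5688 + 1152 = -4536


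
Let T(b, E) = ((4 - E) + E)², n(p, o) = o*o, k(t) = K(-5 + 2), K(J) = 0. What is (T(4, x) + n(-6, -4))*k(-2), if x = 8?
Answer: 0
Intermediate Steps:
k(t) = 0
n(p, o) = o²
T(b, E) = 16 (T(b, E) = 4² = 16)
(T(4, x) + n(-6, -4))*k(-2) = (16 + (-4)²)*0 = (16 + 16)*0 = 32*0 = 0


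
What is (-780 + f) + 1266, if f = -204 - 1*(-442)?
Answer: 724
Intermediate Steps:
f = 238 (f = -204 + 442 = 238)
(-780 + f) + 1266 = (-780 + 238) + 1266 = -542 + 1266 = 724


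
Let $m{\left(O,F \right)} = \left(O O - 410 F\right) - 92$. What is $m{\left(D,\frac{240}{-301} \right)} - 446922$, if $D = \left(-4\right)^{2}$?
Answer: $- \frac{134375758}{301} \approx -4.4643 \cdot 10^{5}$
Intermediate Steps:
$D = 16$
$m{\left(O,F \right)} = -92 + O^{2} - 410 F$ ($m{\left(O,F \right)} = \left(O^{2} - 410 F\right) - 92 = -92 + O^{2} - 410 F$)
$m{\left(D,\frac{240}{-301} \right)} - 446922 = \left(-92 + 16^{2} - 410 \frac{240}{-301}\right) - 446922 = \left(-92 + 256 - 410 \cdot 240 \left(- \frac{1}{301}\right)\right) - 446922 = \left(-92 + 256 - - \frac{98400}{301}\right) - 446922 = \left(-92 + 256 + \frac{98400}{301}\right) - 446922 = \frac{147764}{301} - 446922 = - \frac{134375758}{301}$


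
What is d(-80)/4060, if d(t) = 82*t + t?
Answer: -332/203 ≈ -1.6355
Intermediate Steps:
d(t) = 83*t
d(-80)/4060 = (83*(-80))/4060 = -6640*1/4060 = -332/203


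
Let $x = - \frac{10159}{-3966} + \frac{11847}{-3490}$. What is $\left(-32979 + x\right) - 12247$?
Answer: $- \frac{156499993283}{3460335} \approx -45227.0$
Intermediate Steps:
$x = - \frac{2882573}{3460335}$ ($x = \left(-10159\right) \left(- \frac{1}{3966}\right) + 11847 \left(- \frac{1}{3490}\right) = \frac{10159}{3966} - \frac{11847}{3490} = - \frac{2882573}{3460335} \approx -0.83303$)
$\left(-32979 + x\right) - 12247 = \left(-32979 - \frac{2882573}{3460335}\right) - 12247 = - \frac{114121270538}{3460335} - 12247 = - \frac{156499993283}{3460335}$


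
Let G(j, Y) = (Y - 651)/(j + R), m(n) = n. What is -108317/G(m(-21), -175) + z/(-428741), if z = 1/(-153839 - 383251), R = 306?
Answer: 1777147908231018469/47551272011985 ≈ 37373.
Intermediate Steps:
G(j, Y) = (-651 + Y)/(306 + j) (G(j, Y) = (Y - 651)/(j + 306) = (-651 + Y)/(306 + j))
z = -1/537090 (z = 1/(-537090) = -1/537090 ≈ -1.8619e-6)
-108317/G(m(-21), -175) + z/(-428741) = -108317*(306 - 21)/(-651 - 175) - 1/537090/(-428741) = -108317/(-826/285) - 1/537090*(-1/428741) = -108317/((1/285)*(-826)) + 1/230272503690 = -108317/(-826/285) + 1/230272503690 = -108317*(-285/826) + 1/230272503690 = 30870345/826 + 1/230272503690 = 1777147908231018469/47551272011985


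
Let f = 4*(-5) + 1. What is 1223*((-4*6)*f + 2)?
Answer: 560134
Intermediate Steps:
f = -19 (f = -20 + 1 = -19)
1223*((-4*6)*f + 2) = 1223*(-4*6*(-19) + 2) = 1223*(-24*(-19) + 2) = 1223*(456 + 2) = 1223*458 = 560134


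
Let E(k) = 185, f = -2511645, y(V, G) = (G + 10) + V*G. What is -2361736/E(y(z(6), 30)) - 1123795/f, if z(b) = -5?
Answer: -1186326902729/92930865 ≈ -12766.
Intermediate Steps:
y(V, G) = 10 + G + G*V (y(V, G) = (10 + G) + G*V = 10 + G + G*V)
-2361736/E(y(z(6), 30)) - 1123795/f = -2361736/185 - 1123795/(-2511645) = -2361736*1/185 - 1123795*(-1/2511645) = -2361736/185 + 224759/502329 = -1186326902729/92930865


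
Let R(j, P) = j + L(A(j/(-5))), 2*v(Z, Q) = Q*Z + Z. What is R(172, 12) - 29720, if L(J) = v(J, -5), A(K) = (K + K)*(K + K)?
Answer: -975372/25 ≈ -39015.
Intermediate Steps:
A(K) = 4*K² (A(K) = (2*K)*(2*K) = 4*K²)
v(Z, Q) = Z/2 + Q*Z/2 (v(Z, Q) = (Q*Z + Z)/2 = (Z + Q*Z)/2 = Z/2 + Q*Z/2)
L(J) = -2*J (L(J) = J*(1 - 5)/2 = (½)*J*(-4) = -2*J)
R(j, P) = j - 8*j²/25 (R(j, P) = j - 8*(j/(-5))² = j - 8*(j*(-⅕))² = j - 8*(-j/5)² = j - 8*j²/25)
R(172, 12) - 29720 = (1/25)*172*(25 - 8*172) - 29720 = (1/25)*172*(25 - 1376) - 29720 = (1/25)*172*(-1351) - 29720 = -232372/25 - 29720 = -975372/25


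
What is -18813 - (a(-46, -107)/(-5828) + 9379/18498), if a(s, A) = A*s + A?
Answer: -1014063171307/53903172 ≈ -18813.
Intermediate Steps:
a(s, A) = A + A*s
-18813 - (a(-46, -107)/(-5828) + 9379/18498) = -18813 - (-107*(1 - 46)/(-5828) + 9379/18498) = -18813 - (-107*(-45)*(-1/5828) + 9379*(1/18498)) = -18813 - (4815*(-1/5828) + 9379/18498) = -18813 - (-4815/5828 + 9379/18498) = -18813 - 1*(-17203529/53903172) = -18813 + 17203529/53903172 = -1014063171307/53903172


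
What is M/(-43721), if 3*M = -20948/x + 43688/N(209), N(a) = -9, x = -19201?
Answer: 838664756/22666146867 ≈ 0.037001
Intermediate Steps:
M = -838664756/518427 (M = (-20948/(-19201) + 43688/(-9))/3 = (-20948*(-1/19201) + 43688*(-1/9))/3 = (20948/19201 - 43688/9)/3 = (1/3)*(-838664756/172809) = -838664756/518427 ≈ -1617.7)
M/(-43721) = -838664756/518427/(-43721) = -838664756/518427*(-1/43721) = 838664756/22666146867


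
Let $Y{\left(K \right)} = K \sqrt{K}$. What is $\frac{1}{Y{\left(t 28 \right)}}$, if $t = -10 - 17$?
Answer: $\frac{i \sqrt{21}}{95256} \approx 4.8108 \cdot 10^{-5} i$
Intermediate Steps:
$t = -27$
$Y{\left(K \right)} = K^{\frac{3}{2}}$
$\frac{1}{Y{\left(t 28 \right)}} = \frac{1}{\left(\left(-27\right) 28\right)^{\frac{3}{2}}} = \frac{1}{\left(-756\right)^{\frac{3}{2}}} = \frac{1}{\left(-4536\right) i \sqrt{21}} = \frac{i \sqrt{21}}{95256}$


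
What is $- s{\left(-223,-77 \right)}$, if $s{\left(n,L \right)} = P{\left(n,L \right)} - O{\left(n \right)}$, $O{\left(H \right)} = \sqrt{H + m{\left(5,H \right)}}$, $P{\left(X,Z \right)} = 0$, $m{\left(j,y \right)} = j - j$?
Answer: $i \sqrt{223} \approx 14.933 i$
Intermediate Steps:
$m{\left(j,y \right)} = 0$
$O{\left(H \right)} = \sqrt{H}$ ($O{\left(H \right)} = \sqrt{H + 0} = \sqrt{H}$)
$s{\left(n,L \right)} = - \sqrt{n}$ ($s{\left(n,L \right)} = 0 - \sqrt{n} = - \sqrt{n}$)
$- s{\left(-223,-77 \right)} = - \left(-1\right) \sqrt{-223} = - \left(-1\right) i \sqrt{223} = i \sqrt{223}$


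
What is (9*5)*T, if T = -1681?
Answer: -75645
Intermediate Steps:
(9*5)*T = (9*5)*(-1681) = 45*(-1681) = -75645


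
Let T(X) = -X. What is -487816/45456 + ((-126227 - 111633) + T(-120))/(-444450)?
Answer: -286115433/28059610 ≈ -10.197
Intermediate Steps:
-487816/45456 + ((-126227 - 111633) + T(-120))/(-444450) = -487816/45456 + ((-126227 - 111633) - 1*(-120))/(-444450) = -487816*1/45456 + (-237860 + 120)*(-1/444450) = -60977/5682 - 237740*(-1/444450) = -60977/5682 + 23774/44445 = -286115433/28059610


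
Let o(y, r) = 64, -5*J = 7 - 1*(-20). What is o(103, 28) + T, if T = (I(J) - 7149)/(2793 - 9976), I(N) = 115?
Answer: 466746/7183 ≈ 64.979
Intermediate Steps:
J = -27/5 (J = -(7 - 1*(-20))/5 = -(7 + 20)/5 = -1/5*27 = -27/5 ≈ -5.4000)
T = 7034/7183 (T = (115 - 7149)/(2793 - 9976) = -7034/(-7183) = -7034*(-1/7183) = 7034/7183 ≈ 0.97926)
o(103, 28) + T = 64 + 7034/7183 = 466746/7183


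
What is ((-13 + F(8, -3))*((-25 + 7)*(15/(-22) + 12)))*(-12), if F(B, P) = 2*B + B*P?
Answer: -564732/11 ≈ -51339.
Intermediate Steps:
((-13 + F(8, -3))*((-25 + 7)*(15/(-22) + 12)))*(-12) = ((-13 + 8*(2 - 3))*((-25 + 7)*(15/(-22) + 12)))*(-12) = ((-13 + 8*(-1))*(-18*(15*(-1/22) + 12)))*(-12) = ((-13 - 8)*(-18*(-15/22 + 12)))*(-12) = -(-378)*249/22*(-12) = -21*(-2241/11)*(-12) = (47061/11)*(-12) = -564732/11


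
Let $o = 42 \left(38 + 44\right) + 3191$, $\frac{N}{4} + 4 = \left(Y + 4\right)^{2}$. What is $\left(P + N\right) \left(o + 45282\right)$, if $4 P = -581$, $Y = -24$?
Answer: $\frac{298782335}{4} \approx 7.4696 \cdot 10^{7}$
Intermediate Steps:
$P = - \frac{581}{4}$ ($P = \frac{1}{4} \left(-581\right) = - \frac{581}{4} \approx -145.25$)
$N = 1584$ ($N = -16 + 4 \left(-24 + 4\right)^{2} = -16 + 4 \left(-20\right)^{2} = -16 + 4 \cdot 400 = -16 + 1600 = 1584$)
$o = 6635$ ($o = 42 \cdot 82 + 3191 = 3444 + 3191 = 6635$)
$\left(P + N\right) \left(o + 45282\right) = \left(- \frac{581}{4} + 1584\right) \left(6635 + 45282\right) = \frac{5755}{4} \cdot 51917 = \frac{298782335}{4}$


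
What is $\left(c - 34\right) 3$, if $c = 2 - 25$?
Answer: $-171$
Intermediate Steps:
$c = -23$
$\left(c - 34\right) 3 = \left(-23 - 34\right) 3 = \left(-57\right) 3 = -171$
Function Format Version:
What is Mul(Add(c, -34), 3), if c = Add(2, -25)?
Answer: -171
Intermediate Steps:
c = -23
Mul(Add(c, -34), 3) = Mul(Add(-23, -34), 3) = Mul(-57, 3) = -171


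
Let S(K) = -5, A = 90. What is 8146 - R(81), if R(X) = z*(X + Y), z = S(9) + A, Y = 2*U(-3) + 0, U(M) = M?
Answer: 1771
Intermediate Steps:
Y = -6 (Y = 2*(-3) + 0 = -6 + 0 = -6)
z = 85 (z = -5 + 90 = 85)
R(X) = -510 + 85*X (R(X) = 85*(X - 6) = 85*(-6 + X) = -510 + 85*X)
8146 - R(81) = 8146 - (-510 + 85*81) = 8146 - (-510 + 6885) = 8146 - 1*6375 = 8146 - 6375 = 1771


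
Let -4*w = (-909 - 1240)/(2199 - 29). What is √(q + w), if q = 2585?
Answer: √993769170/620 ≈ 50.845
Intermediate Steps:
w = 307/1240 (w = -(-909 - 1240)/(4*(2199 - 29)) = -(-2149)/(4*2170) = -¼*(-307/310) = 307/1240 ≈ 0.24758)
√(q + w) = √(2585 + 307/1240) = √(3205707/1240) = √993769170/620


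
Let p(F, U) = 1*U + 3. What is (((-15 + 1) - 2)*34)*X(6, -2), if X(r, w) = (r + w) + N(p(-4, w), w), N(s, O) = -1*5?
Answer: 544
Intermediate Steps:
p(F, U) = 3 + U (p(F, U) = U + 3 = 3 + U)
N(s, O) = -5
X(r, w) = -5 + r + w (X(r, w) = (r + w) - 5 = -5 + r + w)
(((-15 + 1) - 2)*34)*X(6, -2) = (((-15 + 1) - 2)*34)*(-5 + 6 - 2) = ((-14 - 2)*34)*(-1) = -16*34*(-1) = -544*(-1) = 544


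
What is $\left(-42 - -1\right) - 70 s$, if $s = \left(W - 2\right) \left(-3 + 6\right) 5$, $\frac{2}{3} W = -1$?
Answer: $3634$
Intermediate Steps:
$W = - \frac{3}{2}$ ($W = \frac{3}{2} \left(-1\right) = - \frac{3}{2} \approx -1.5$)
$s = - \frac{105}{2}$ ($s = \left(- \frac{3}{2} - 2\right) \left(-3 + 6\right) 5 = - \frac{7 \cdot 3 \cdot 5}{2} = \left(- \frac{7}{2}\right) 15 = - \frac{105}{2} \approx -52.5$)
$\left(-42 - -1\right) - 70 s = \left(-42 - -1\right) - -3675 = \left(-42 + 1\right) + 3675 = -41 + 3675 = 3634$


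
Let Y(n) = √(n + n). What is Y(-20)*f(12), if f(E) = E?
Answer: 24*I*√10 ≈ 75.895*I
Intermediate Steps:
Y(n) = √2*√n (Y(n) = √(2*n) = √2*√n)
Y(-20)*f(12) = (√2*√(-20))*12 = (√2*(2*I*√5))*12 = (2*I*√10)*12 = 24*I*√10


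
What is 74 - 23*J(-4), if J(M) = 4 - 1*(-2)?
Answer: -64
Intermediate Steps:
J(M) = 6 (J(M) = 4 + 2 = 6)
74 - 23*J(-4) = 74 - 23*6 = 74 - 138 = -64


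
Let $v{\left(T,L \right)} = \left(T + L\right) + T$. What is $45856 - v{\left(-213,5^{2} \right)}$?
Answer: $46257$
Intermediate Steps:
$v{\left(T,L \right)} = L + 2 T$ ($v{\left(T,L \right)} = \left(L + T\right) + T = L + 2 T$)
$45856 - v{\left(-213,5^{2} \right)} = 45856 - \left(5^{2} + 2 \left(-213\right)\right) = 45856 - \left(25 - 426\right) = 45856 - -401 = 45856 + 401 = 46257$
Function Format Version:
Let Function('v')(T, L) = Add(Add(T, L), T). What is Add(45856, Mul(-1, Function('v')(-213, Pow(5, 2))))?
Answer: 46257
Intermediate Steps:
Function('v')(T, L) = Add(L, Mul(2, T)) (Function('v')(T, L) = Add(Add(L, T), T) = Add(L, Mul(2, T)))
Add(45856, Mul(-1, Function('v')(-213, Pow(5, 2)))) = Add(45856, Mul(-1, Add(Pow(5, 2), Mul(2, -213)))) = Add(45856, Mul(-1, Add(25, -426))) = Add(45856, Mul(-1, -401)) = Add(45856, 401) = 46257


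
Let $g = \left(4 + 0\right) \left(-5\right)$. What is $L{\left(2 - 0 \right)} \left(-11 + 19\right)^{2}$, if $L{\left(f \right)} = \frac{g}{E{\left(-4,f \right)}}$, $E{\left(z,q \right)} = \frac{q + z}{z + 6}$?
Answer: $1280$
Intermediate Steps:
$g = -20$ ($g = 4 \left(-5\right) = -20$)
$E{\left(z,q \right)} = \frac{q + z}{6 + z}$
$L{\left(f \right)} = - \frac{20}{-2 + \frac{f}{2}}$ ($L{\left(f \right)} = - \frac{20}{\frac{1}{6 - 4} \left(f - 4\right)} = - \frac{20}{\frac{1}{2} \left(-4 + f\right)} = - \frac{20}{-2 + \frac{f}{2}}$)
$L{\left(2 - 0 \right)} \left(-11 + 19\right)^{2} = - \frac{40}{-4 + \left(2 - 0\right)} \left(-11 + 19\right)^{2} = - \frac{40}{-4 + \left(2 + 0\right)} 8^{2} = - \frac{40}{-4 + 2} \cdot 64 = - \frac{40}{-2} \cdot 64 = \left(-40\right) \left(- \frac{1}{2}\right) 64 = 20 \cdot 64 = 1280$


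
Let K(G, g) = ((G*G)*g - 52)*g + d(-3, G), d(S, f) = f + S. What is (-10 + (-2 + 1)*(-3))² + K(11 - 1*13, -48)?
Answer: 11756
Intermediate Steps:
d(S, f) = S + f
K(G, g) = -3 + G + g*(-52 + g*G²) (K(G, g) = ((G*G)*g - 52)*g + (-3 + G) = (G²*g - 52)*g + (-3 + G) = (g*G² - 52)*g + (-3 + G) = (-52 + g*G²)*g + (-3 + G) = g*(-52 + g*G²) + (-3 + G) = -3 + G + g*(-52 + g*G²))
(-10 + (-2 + 1)*(-3))² + K(11 - 1*13, -48) = (-10 + (-2 + 1)*(-3))² + (-3 + (11 - 1*13) - 52*(-48) + (11 - 1*13)²*(-48)²) = (-10 - 1*(-3))² + (-3 + (11 - 13) + 2496 + (11 - 13)²*2304) = (-10 + 3)² + (-3 - 2 + 2496 + (-2)²*2304) = (-7)² + (-3 - 2 + 2496 + 4*2304) = 49 + (-3 - 2 + 2496 + 9216) = 49 + 11707 = 11756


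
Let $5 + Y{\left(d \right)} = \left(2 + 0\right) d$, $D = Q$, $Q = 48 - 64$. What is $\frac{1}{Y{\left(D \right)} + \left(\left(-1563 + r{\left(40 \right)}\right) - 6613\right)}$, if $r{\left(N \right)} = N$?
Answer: $- \frac{1}{8173} \approx -0.00012235$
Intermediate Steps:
$Q = -16$
$D = -16$
$Y{\left(d \right)} = -5 + 2 d$ ($Y{\left(d \right)} = -5 + \left(2 + 0\right) d = -5 + 2 d$)
$\frac{1}{Y{\left(D \right)} + \left(\left(-1563 + r{\left(40 \right)}\right) - 6613\right)} = \frac{1}{\left(-5 + 2 \left(-16\right)\right) + \left(\left(-1563 + 40\right) - 6613\right)} = \frac{1}{\left(-5 - 32\right) - 8136} = \frac{1}{-37 - 8136} = \frac{1}{-8173} = - \frac{1}{8173}$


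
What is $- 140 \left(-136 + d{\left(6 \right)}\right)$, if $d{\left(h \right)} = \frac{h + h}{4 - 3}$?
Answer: $17360$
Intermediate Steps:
$d{\left(h \right)} = 2 h$ ($d{\left(h \right)} = \frac{2 h}{1} = 2 h 1 = 2 h$)
$- 140 \left(-136 + d{\left(6 \right)}\right) = - 140 \left(-136 + 2 \cdot 6\right) = - 140 \left(-136 + 12\right) = \left(-140\right) \left(-124\right) = 17360$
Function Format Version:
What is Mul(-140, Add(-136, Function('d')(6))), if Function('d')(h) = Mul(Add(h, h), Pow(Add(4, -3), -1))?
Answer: 17360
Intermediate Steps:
Function('d')(h) = Mul(2, h) (Function('d')(h) = Mul(Mul(2, h), Pow(1, -1)) = Mul(Mul(2, h), 1) = Mul(2, h))
Mul(-140, Add(-136, Function('d')(6))) = Mul(-140, Add(-136, Mul(2, 6))) = Mul(-140, Add(-136, 12)) = Mul(-140, -124) = 17360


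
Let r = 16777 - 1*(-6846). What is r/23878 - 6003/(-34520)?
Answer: 479402797/412134280 ≈ 1.1632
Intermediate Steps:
r = 23623 (r = 16777 + 6846 = 23623)
r/23878 - 6003/(-34520) = 23623/23878 - 6003/(-34520) = 23623*(1/23878) - 6003*(-1/34520) = 23623/23878 + 6003/34520 = 479402797/412134280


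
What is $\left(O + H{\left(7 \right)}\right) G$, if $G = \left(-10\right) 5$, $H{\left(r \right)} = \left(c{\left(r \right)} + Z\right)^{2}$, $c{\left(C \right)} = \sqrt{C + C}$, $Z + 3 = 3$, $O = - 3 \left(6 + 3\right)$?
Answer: $650$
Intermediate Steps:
$O = -27$ ($O = \left(-3\right) 9 = -27$)
$Z = 0$ ($Z = -3 + 3 = 0$)
$c{\left(C \right)} = \sqrt{2} \sqrt{C}$ ($c{\left(C \right)} = \sqrt{2 C} = \sqrt{2} \sqrt{C}$)
$H{\left(r \right)} = 2 r$ ($H{\left(r \right)} = \left(\sqrt{2} \sqrt{r} + 0\right)^{2} = \left(\sqrt{2} \sqrt{r}\right)^{2} = 2 r$)
$G = -50$
$\left(O + H{\left(7 \right)}\right) G = \left(-27 + 2 \cdot 7\right) \left(-50\right) = \left(-27 + 14\right) \left(-50\right) = \left(-13\right) \left(-50\right) = 650$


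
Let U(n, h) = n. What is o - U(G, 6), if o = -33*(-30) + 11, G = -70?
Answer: 1071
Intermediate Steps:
o = 1001 (o = 990 + 11 = 1001)
o - U(G, 6) = 1001 - 1*(-70) = 1001 + 70 = 1071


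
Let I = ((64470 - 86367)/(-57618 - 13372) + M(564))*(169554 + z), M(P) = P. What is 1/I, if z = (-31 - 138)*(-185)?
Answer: 70990/8044860750483 ≈ 8.8243e-9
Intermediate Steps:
z = 31265 (z = -169*(-185) = 31265)
I = 8044860750483/70990 (I = ((64470 - 86367)/(-57618 - 13372) + 564)*(169554 + 31265) = (-21897/(-70990) + 564)*200819 = (-21897*(-1/70990) + 564)*200819 = (21897/70990 + 564)*200819 = (40060257/70990)*200819 = 8044860750483/70990 ≈ 1.1332e+8)
1/I = 1/(8044860750483/70990) = 70990/8044860750483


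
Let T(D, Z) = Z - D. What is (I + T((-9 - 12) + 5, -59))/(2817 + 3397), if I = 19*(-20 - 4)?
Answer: -499/6214 ≈ -0.080302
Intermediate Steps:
I = -456 (I = 19*(-24) = -456)
(I + T((-9 - 12) + 5, -59))/(2817 + 3397) = (-456 + (-59 - ((-9 - 12) + 5)))/(2817 + 3397) = (-456 + (-59 - (-21 + 5)))/6214 = (-456 + (-59 - 1*(-16)))*(1/6214) = (-456 + (-59 + 16))*(1/6214) = (-456 - 43)*(1/6214) = -499*1/6214 = -499/6214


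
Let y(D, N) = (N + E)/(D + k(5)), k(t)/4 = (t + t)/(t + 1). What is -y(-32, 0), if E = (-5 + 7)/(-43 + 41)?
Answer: -3/76 ≈ -0.039474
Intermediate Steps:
k(t) = 8*t/(1 + t) (k(t) = 4*((t + t)/(t + 1)) = 4*((2*t)/(1 + t)) = 4*(2*t/(1 + t)) = 8*t/(1 + t))
E = -1 (E = 2/(-2) = 2*(-1/2) = -1)
y(D, N) = (-1 + N)/(20/3 + D) (y(D, N) = (N - 1)/(D + 8*5/(1 + 5)) = (-1 + N)/(D + 8*5/6) = (-1 + N)/(D + 8*5*(1/6)) = (-1 + N)/(D + 20/3) = (-1 + N)/(20/3 + D))
-y(-32, 0) = -3*(-1 + 0)/(20 + 3*(-32)) = -3*(-1)/(20 - 96) = -3*(-1)/(-76) = -3*(-1)*(-1)/76 = -1*3/76 = -3/76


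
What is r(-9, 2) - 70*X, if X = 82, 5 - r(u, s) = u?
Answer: -5726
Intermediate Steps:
r(u, s) = 5 - u
r(-9, 2) - 70*X = (5 - 1*(-9)) - 70*82 = (5 + 9) - 5740 = 14 - 5740 = -5726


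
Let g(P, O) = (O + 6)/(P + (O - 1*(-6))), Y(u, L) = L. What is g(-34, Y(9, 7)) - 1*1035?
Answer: -21748/21 ≈ -1035.6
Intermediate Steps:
g(P, O) = (6 + O)/(6 + O + P) (g(P, O) = (6 + O)/(P + (O + 6)) = (6 + O)/(P + (6 + O)) = (6 + O)/(6 + O + P))
g(-34, Y(9, 7)) - 1*1035 = (6 + 7)/(6 + 7 - 34) - 1*1035 = 13/(-21) - 1035 = -1/21*13 - 1035 = -13/21 - 1035 = -21748/21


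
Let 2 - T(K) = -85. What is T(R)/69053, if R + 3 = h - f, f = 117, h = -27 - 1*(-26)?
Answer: 87/69053 ≈ 0.0012599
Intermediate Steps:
h = -1 (h = -27 + 26 = -1)
R = -121 (R = -3 + (-1 - 1*117) = -3 + (-1 - 117) = -3 - 118 = -121)
T(K) = 87 (T(K) = 2 - 1*(-85) = 2 + 85 = 87)
T(R)/69053 = 87/69053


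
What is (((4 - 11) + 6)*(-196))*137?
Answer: 26852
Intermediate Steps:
(((4 - 11) + 6)*(-196))*137 = ((-7 + 6)*(-196))*137 = -1*(-196)*137 = 196*137 = 26852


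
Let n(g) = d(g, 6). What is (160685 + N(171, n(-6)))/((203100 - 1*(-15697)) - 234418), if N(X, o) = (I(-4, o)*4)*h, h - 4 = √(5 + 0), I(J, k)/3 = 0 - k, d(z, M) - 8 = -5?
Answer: -160541/15621 + 12*√5/5207 ≈ -10.272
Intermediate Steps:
d(z, M) = 3 (d(z, M) = 8 - 5 = 3)
n(g) = 3
I(J, k) = -3*k (I(J, k) = 3*(0 - k) = 3*(-k) = -3*k)
h = 4 + √5 (h = 4 + √(5 + 0) = 4 + √5 ≈ 6.2361)
N(X, o) = -12*o*(4 + √5) (N(X, o) = (-3*o*4)*(4 + √5) = (-12*o)*(4 + √5) = -12*o*(4 + √5))
(160685 + N(171, n(-6)))/((203100 - 1*(-15697)) - 234418) = (160685 - 12*3*(4 + √5))/((203100 - 1*(-15697)) - 234418) = (160685 + (-144 - 36*√5))/((203100 + 15697) - 234418) = (160541 - 36*√5)/(218797 - 234418) = (160541 - 36*√5)/(-15621) = (160541 - 36*√5)*(-1/15621) = -160541/15621 + 12*√5/5207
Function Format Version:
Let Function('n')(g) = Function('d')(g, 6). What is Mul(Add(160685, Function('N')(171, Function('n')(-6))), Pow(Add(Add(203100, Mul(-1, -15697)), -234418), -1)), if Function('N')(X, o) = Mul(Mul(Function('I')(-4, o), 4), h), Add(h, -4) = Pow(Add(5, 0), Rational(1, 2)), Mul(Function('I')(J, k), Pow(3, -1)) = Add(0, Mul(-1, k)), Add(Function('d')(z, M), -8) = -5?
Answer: Add(Rational(-160541, 15621), Mul(Rational(12, 5207), Pow(5, Rational(1, 2)))) ≈ -10.272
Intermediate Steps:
Function('d')(z, M) = 3 (Function('d')(z, M) = Add(8, -5) = 3)
Function('n')(g) = 3
Function('I')(J, k) = Mul(-3, k) (Function('I')(J, k) = Mul(3, Add(0, Mul(-1, k))) = Mul(3, Mul(-1, k)) = Mul(-3, k))
h = Add(4, Pow(5, Rational(1, 2))) (h = Add(4, Pow(Add(5, 0), Rational(1, 2))) = Add(4, Pow(5, Rational(1, 2))) ≈ 6.2361)
Function('N')(X, o) = Mul(-12, o, Add(4, Pow(5, Rational(1, 2)))) (Function('N')(X, o) = Mul(Mul(Mul(-3, o), 4), Add(4, Pow(5, Rational(1, 2)))) = Mul(Mul(-12, o), Add(4, Pow(5, Rational(1, 2)))) = Mul(-12, o, Add(4, Pow(5, Rational(1, 2)))))
Mul(Add(160685, Function('N')(171, Function('n')(-6))), Pow(Add(Add(203100, Mul(-1, -15697)), -234418), -1)) = Mul(Add(160685, Mul(-12, 3, Add(4, Pow(5, Rational(1, 2))))), Pow(Add(Add(203100, Mul(-1, -15697)), -234418), -1)) = Mul(Add(160685, Add(-144, Mul(-36, Pow(5, Rational(1, 2))))), Pow(Add(Add(203100, 15697), -234418), -1)) = Mul(Add(160541, Mul(-36, Pow(5, Rational(1, 2)))), Pow(Add(218797, -234418), -1)) = Mul(Add(160541, Mul(-36, Pow(5, Rational(1, 2)))), Pow(-15621, -1)) = Mul(Add(160541, Mul(-36, Pow(5, Rational(1, 2)))), Rational(-1, 15621)) = Add(Rational(-160541, 15621), Mul(Rational(12, 5207), Pow(5, Rational(1, 2))))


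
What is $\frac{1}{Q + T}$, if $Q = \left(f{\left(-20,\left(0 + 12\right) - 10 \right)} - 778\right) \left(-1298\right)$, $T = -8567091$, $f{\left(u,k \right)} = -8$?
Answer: $- \frac{1}{7546863} \approx -1.3251 \cdot 10^{-7}$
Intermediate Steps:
$Q = 1020228$ ($Q = \left(-8 - 778\right) \left(-1298\right) = \left(-786\right) \left(-1298\right) = 1020228$)
$\frac{1}{Q + T} = \frac{1}{1020228 - 8567091} = \frac{1}{-7546863} = - \frac{1}{7546863}$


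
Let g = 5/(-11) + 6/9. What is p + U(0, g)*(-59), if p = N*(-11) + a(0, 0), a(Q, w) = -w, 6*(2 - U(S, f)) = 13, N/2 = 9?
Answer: -1129/6 ≈ -188.17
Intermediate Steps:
g = 7/33 (g = 5*(-1/11) + 6*(⅑) = -5/11 + ⅔ = 7/33 ≈ 0.21212)
N = 18 (N = 2*9 = 18)
U(S, f) = -⅙ (U(S, f) = 2 - ⅙*13 = 2 - 13/6 = -⅙)
p = -198 (p = 18*(-11) - 1*0 = -198 + 0 = -198)
p + U(0, g)*(-59) = -198 - ⅙*(-59) = -198 + 59/6 = -1129/6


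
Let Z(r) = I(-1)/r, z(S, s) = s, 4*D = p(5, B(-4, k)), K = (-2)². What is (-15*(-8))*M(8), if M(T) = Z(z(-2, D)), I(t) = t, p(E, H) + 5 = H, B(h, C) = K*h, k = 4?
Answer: 160/7 ≈ 22.857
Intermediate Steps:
K = 4
B(h, C) = 4*h
p(E, H) = -5 + H
D = -21/4 (D = (-5 + 4*(-4))/4 = (-5 - 16)/4 = (¼)*(-21) = -21/4 ≈ -5.2500)
Z(r) = -1/r
M(T) = 4/21 (M(T) = -1/(-21/4) = -1*(-4/21) = 4/21)
(-15*(-8))*M(8) = -15*(-8)*(4/21) = 120*(4/21) = 160/7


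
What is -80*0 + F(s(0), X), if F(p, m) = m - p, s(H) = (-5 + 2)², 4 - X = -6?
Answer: 1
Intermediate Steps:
X = 10 (X = 4 - 1*(-6) = 4 + 6 = 10)
s(H) = 9 (s(H) = (-3)² = 9)
-80*0 + F(s(0), X) = -80*0 + (10 - 1*9) = -20*0 + (10 - 9) = 0 + 1 = 1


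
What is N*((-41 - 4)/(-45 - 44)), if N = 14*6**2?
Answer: 22680/89 ≈ 254.83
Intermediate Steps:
N = 504 (N = 14*36 = 504)
N*((-41 - 4)/(-45 - 44)) = 504*((-41 - 4)/(-45 - 44)) = 504*(-45/(-89)) = 504*(-45*(-1/89)) = 504*(45/89) = 22680/89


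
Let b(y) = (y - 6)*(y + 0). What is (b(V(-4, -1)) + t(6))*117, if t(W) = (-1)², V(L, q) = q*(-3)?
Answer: -936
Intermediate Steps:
V(L, q) = -3*q
t(W) = 1
b(y) = y*(-6 + y) (b(y) = (-6 + y)*y = y*(-6 + y))
(b(V(-4, -1)) + t(6))*117 = ((-3*(-1))*(-6 - 3*(-1)) + 1)*117 = (3*(-6 + 3) + 1)*117 = (3*(-3) + 1)*117 = (-9 + 1)*117 = -8*117 = -936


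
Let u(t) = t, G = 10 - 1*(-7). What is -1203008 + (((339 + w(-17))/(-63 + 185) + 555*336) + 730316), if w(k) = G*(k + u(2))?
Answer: -17458890/61 ≈ -2.8621e+5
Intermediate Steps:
G = 17 (G = 10 + 7 = 17)
w(k) = 34 + 17*k (w(k) = 17*(k + 2) = 17*(2 + k) = 34 + 17*k)
-1203008 + (((339 + w(-17))/(-63 + 185) + 555*336) + 730316) = -1203008 + (((339 + (34 + 17*(-17)))/(-63 + 185) + 555*336) + 730316) = -1203008 + (((339 + (34 - 289))/122 + 186480) + 730316) = -1203008 + (((339 - 255)*(1/122) + 186480) + 730316) = -1203008 + ((84*(1/122) + 186480) + 730316) = -1203008 + ((42/61 + 186480) + 730316) = -1203008 + (11375322/61 + 730316) = -1203008 + 55924598/61 = -17458890/61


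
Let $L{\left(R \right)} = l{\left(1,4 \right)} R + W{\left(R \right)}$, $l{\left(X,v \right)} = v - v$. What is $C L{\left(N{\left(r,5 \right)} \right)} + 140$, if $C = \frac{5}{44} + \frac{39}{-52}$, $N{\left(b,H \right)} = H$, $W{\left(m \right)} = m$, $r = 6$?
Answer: $\frac{1505}{11} \approx 136.82$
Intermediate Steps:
$l{\left(X,v \right)} = 0$
$C = - \frac{7}{11}$ ($C = 5 \cdot \frac{1}{44} + 39 \left(- \frac{1}{52}\right) = \frac{5}{44} - \frac{3}{4} = - \frac{7}{11} \approx -0.63636$)
$L{\left(R \right)} = R$ ($L{\left(R \right)} = 0 R + R = 0 + R = R$)
$C L{\left(N{\left(r,5 \right)} \right)} + 140 = \left(- \frac{7}{11}\right) 5 + 140 = - \frac{35}{11} + 140 = \frac{1505}{11}$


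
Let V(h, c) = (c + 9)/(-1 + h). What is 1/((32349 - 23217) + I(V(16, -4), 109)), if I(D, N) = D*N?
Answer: 3/27505 ≈ 0.00010907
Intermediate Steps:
V(h, c) = (9 + c)/(-1 + h)
1/((32349 - 23217) + I(V(16, -4), 109)) = 1/((32349 - 23217) + ((9 - 4)/(-1 + 16))*109) = 1/(9132 + (5/15)*109) = 1/(9132 + ((1/15)*5)*109) = 1/(9132 + (⅓)*109) = 1/(9132 + 109/3) = 1/(27505/3) = 3/27505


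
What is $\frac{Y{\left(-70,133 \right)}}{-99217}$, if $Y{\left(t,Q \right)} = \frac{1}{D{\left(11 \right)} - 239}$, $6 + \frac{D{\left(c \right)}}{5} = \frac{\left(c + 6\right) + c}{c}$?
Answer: $\frac{11}{279692723} \approx 3.9329 \cdot 10^{-8}$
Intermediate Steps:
$D{\left(c \right)} = -30 + \frac{5 \left(6 + 2 c\right)}{c}$ ($D{\left(c \right)} = -30 + 5 \frac{\left(c + 6\right) + c}{c} = -30 + 5 \frac{\left(6 + c\right) + c}{c} = -30 + 5 \frac{6 + 2 c}{c} = -30 + \frac{5 \left(6 + 2 c\right)}{c}$)
$Y{\left(t,Q \right)} = - \frac{11}{2819}$ ($Y{\left(t,Q \right)} = \frac{1}{\left(-20 + \frac{30}{11}\right) - 239} = \frac{1}{- \frac{190}{11} - 239} = \frac{1}{- \frac{2819}{11}} = - \frac{11}{2819}$)
$\frac{Y{\left(-70,133 \right)}}{-99217} = - \frac{11}{2819 \left(-99217\right)} = \left(- \frac{11}{2819}\right) \left(- \frac{1}{99217}\right) = \frac{11}{279692723}$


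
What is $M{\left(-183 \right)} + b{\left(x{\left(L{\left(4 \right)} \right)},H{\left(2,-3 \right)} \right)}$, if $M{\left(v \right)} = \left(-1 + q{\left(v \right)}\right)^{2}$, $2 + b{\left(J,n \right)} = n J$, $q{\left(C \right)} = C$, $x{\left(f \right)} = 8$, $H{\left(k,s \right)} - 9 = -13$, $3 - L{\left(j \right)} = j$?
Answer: $33822$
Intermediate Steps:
$L{\left(j \right)} = 3 - j$
$H{\left(k,s \right)} = -4$ ($H{\left(k,s \right)} = 9 - 13 = -4$)
$b{\left(J,n \right)} = -2 + J n$ ($b{\left(J,n \right)} = -2 + n J = -2 + J n$)
$M{\left(v \right)} = \left(-1 + v\right)^{2}$
$M{\left(-183 \right)} + b{\left(x{\left(L{\left(4 \right)} \right)},H{\left(2,-3 \right)} \right)} = \left(-1 - 183\right)^{2} + \left(-2 + 8 \left(-4\right)\right) = \left(-184\right)^{2} - 34 = 33856 - 34 = 33822$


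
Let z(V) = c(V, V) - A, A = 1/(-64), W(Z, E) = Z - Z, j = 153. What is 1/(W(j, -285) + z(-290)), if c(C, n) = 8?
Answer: 64/513 ≈ 0.12476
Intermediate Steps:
W(Z, E) = 0
A = -1/64 ≈ -0.015625
z(V) = 513/64 (z(V) = 8 - 1*(-1/64) = 8 + 1/64 = 513/64)
1/(W(j, -285) + z(-290)) = 1/(0 + 513/64) = 1/(513/64) = 64/513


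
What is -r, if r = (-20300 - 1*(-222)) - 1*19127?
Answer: 39205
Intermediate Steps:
r = -39205 (r = (-20300 + 222) - 19127 = -20078 - 19127 = -39205)
-r = -1*(-39205) = 39205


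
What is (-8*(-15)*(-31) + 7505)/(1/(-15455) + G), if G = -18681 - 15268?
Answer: -58497175/524681796 ≈ -0.11149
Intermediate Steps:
G = -33949
(-8*(-15)*(-31) + 7505)/(1/(-15455) + G) = (-8*(-15)*(-31) + 7505)/(1/(-15455) - 33949) = (120*(-31) + 7505)/(-1/15455 - 33949) = (-3720 + 7505)/(-524681796/15455) = 3785*(-15455/524681796) = -58497175/524681796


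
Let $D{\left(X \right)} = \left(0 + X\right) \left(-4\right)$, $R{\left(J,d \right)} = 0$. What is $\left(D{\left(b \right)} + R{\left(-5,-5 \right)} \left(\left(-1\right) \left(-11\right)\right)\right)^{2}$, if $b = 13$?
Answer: $2704$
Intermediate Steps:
$D{\left(X \right)} = - 4 X$ ($D{\left(X \right)} = X \left(-4\right) = - 4 X$)
$\left(D{\left(b \right)} + R{\left(-5,-5 \right)} \left(\left(-1\right) \left(-11\right)\right)\right)^{2} = \left(\left(-4\right) 13 + 0 \left(\left(-1\right) \left(-11\right)\right)\right)^{2} = \left(-52 + 0 \cdot 11\right)^{2} = \left(-52 + 0\right)^{2} = \left(-52\right)^{2} = 2704$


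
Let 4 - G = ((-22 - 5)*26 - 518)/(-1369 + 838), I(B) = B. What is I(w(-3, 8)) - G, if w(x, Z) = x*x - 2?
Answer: 2813/531 ≈ 5.2976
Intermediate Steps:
w(x, Z) = -2 + x² (w(x, Z) = x² - 2 = -2 + x²)
G = 904/531 (G = 4 - ((-22 - 5)*26 - 518)/(-1369 + 838) = 4 - (-27*26 - 518)/(-531) = 4 - (-702 - 518)*(-1)/531 = 4 - (-1220)*(-1)/531 = 4 - 1*1220/531 = 4 - 1220/531 = 904/531 ≈ 1.7024)
I(w(-3, 8)) - G = (-2 + (-3)²) - 1*904/531 = (-2 + 9) - 904/531 = 7 - 904/531 = 2813/531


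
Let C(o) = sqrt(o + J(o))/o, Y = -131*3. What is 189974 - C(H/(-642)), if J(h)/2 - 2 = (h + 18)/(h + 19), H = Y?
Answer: 189974 - sqrt(5251676225754)/549807 ≈ 1.8997e+5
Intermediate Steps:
Y = -393
H = -393
J(h) = 4 + 2*(18 + h)/(19 + h) (J(h) = 4 + 2*((h + 18)/(h + 19)) = 4 + 2*((18 + h)/(19 + h)) = 4 + 2*(18 + h)/(19 + h))
C(o) = sqrt(o + 2*(56 + 3*o)/(19 + o))/o
189974 - C(H/(-642)) = 189974 - sqrt((112 + (-393/(-642))**2 + 25*(-393/(-642)))/(19 - 393/(-642)))/((-393/(-642))) = 189974 - sqrt((112 + (-393*(-1/642))**2 + 25*(-393*(-1/642)))/(19 - 393*(-1/642)))/((-393*(-1/642))) = 189974 - sqrt((112 + (131/214)**2 + 25*(131/214))/(19 + 131/214))/131/214 = 189974 - 214*sqrt((112 + 17161/45796 + 3275/214)/(4197/214))/131 = 189974 - 214*sqrt((214/4197)*(5847163/45796))/131 = 189974 - 214*sqrt(5847163/898158)/131 = 189974 - 214*sqrt(5251676225754)/898158/131 = 189974 - sqrt(5251676225754)/549807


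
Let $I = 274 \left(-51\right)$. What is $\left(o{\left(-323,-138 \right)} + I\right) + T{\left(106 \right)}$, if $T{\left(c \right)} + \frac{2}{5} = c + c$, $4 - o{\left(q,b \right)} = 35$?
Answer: $- \frac{68967}{5} \approx -13793.0$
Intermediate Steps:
$I = -13974$
$o{\left(q,b \right)} = -31$ ($o{\left(q,b \right)} = 4 - 35 = -31$)
$T{\left(c \right)} = - \frac{2}{5} + 2 c$ ($T{\left(c \right)} = - \frac{2}{5} + \left(c + c\right) = - \frac{2}{5} + 2 c$)
$\left(o{\left(-323,-138 \right)} + I\right) + T{\left(106 \right)} = \left(-31 - 13974\right) + \left(- \frac{2}{5} + 2 \cdot 106\right) = -14005 + \left(- \frac{2}{5} + 212\right) = -14005 + \frac{1058}{5} = - \frac{68967}{5}$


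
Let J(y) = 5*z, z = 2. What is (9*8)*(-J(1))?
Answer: -720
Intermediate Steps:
J(y) = 10 (J(y) = 5*2 = 10)
(9*8)*(-J(1)) = (9*8)*(-1*10) = 72*(-10) = -720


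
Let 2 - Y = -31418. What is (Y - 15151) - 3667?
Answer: 12602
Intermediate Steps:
Y = 31420 (Y = 2 - 1*(-31418) = 2 + 31418 = 31420)
(Y - 15151) - 3667 = (31420 - 15151) - 3667 = 16269 - 3667 = 12602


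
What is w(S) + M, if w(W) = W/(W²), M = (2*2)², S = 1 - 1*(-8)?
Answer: 145/9 ≈ 16.111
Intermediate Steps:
S = 9 (S = 1 + 8 = 9)
M = 16 (M = 4² = 16)
w(W) = 1/W (w(W) = W/W² = 1/W)
w(S) + M = 1/9 + 16 = ⅑ + 16 = 145/9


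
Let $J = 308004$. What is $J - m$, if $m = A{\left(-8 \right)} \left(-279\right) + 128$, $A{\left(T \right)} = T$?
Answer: $305644$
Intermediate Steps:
$m = 2360$ ($m = \left(-8\right) \left(-279\right) + 128 = 2232 + 128 = 2360$)
$J - m = 308004 - 2360 = 305644$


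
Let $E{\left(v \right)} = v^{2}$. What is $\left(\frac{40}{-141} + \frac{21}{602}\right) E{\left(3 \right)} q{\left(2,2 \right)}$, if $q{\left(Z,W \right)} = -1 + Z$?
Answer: $- \frac{9051}{4042} \approx -2.2392$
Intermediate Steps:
$\left(\frac{40}{-141} + \frac{21}{602}\right) E{\left(3 \right)} q{\left(2,2 \right)} = \left(\frac{40}{-141} + \frac{21}{602}\right) 3^{2} \left(-1 + 2\right) = \left(40 \left(- \frac{1}{141}\right) + 21 \cdot \frac{1}{602}\right) 9 \cdot 1 = \left(- \frac{40}{141} + \frac{3}{86}\right) 9 = \left(- \frac{3017}{12126}\right) 9 = - \frac{9051}{4042}$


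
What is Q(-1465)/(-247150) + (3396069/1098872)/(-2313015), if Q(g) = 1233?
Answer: -104492152872633/20939432954187400 ≈ -0.0049902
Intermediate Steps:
Q(-1465)/(-247150) + (3396069/1098872)/(-2313015) = 1233/(-247150) + (3396069/1098872)/(-2313015) = 1233*(-1/247150) + (3396069*(1/1098872))*(-1/2313015) = -1233/247150 + (3396069/1098872)*(-1/2313015) = -1233/247150 - 1132023/847235806360 = -104492152872633/20939432954187400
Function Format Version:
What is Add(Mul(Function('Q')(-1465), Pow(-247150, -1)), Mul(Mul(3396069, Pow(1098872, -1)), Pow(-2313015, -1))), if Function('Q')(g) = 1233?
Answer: Rational(-104492152872633, 20939432954187400) ≈ -0.0049902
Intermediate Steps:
Add(Mul(Function('Q')(-1465), Pow(-247150, -1)), Mul(Mul(3396069, Pow(1098872, -1)), Pow(-2313015, -1))) = Add(Mul(1233, Pow(-247150, -1)), Mul(Mul(3396069, Pow(1098872, -1)), Pow(-2313015, -1))) = Add(Mul(1233, Rational(-1, 247150)), Mul(Mul(3396069, Rational(1, 1098872)), Rational(-1, 2313015))) = Add(Rational(-1233, 247150), Mul(Rational(3396069, 1098872), Rational(-1, 2313015))) = Add(Rational(-1233, 247150), Rational(-1132023, 847235806360)) = Rational(-104492152872633, 20939432954187400)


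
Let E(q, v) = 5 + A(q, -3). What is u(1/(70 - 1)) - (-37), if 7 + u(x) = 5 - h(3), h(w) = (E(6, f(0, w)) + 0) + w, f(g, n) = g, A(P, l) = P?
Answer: 21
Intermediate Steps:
E(q, v) = 5 + q
h(w) = 11 + w (h(w) = ((5 + 6) + 0) + w = (11 + 0) + w = 11 + w)
u(x) = -16 (u(x) = -7 + (5 - (11 + 3)) = -7 + (5 - 1*14) = -7 + (5 - 14) = -7 - 9 = -16)
u(1/(70 - 1)) - (-37) = -16 - (-37) = -16 - 1*(-37) = -16 + 37 = 21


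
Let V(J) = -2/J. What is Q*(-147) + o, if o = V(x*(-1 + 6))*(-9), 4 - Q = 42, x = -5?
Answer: 139632/25 ≈ 5585.3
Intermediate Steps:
Q = -38 (Q = 4 - 1*42 = 4 - 42 = -38)
o = -18/25 (o = -2*(-1/(5*(-1 + 6)))*(-9) = -2/((-5*5))*(-9) = -2/(-25)*(-9) = -2*(-1/25)*(-9) = (2/25)*(-9) = -18/25 ≈ -0.72000)
Q*(-147) + o = -38*(-147) - 18/25 = 5586 - 18/25 = 139632/25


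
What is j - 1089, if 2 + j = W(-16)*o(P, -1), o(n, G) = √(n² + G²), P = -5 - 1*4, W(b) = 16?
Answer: -1091 + 16*√82 ≈ -946.11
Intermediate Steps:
P = -9 (P = -5 - 4 = -9)
o(n, G) = √(G² + n²)
j = -2 + 16*√82 (j = -2 + 16*√((-1)² + (-9)²) = -2 + 16*√(1 + 81) = -2 + 16*√82 ≈ 142.89)
j - 1089 = (-2 + 16*√82) - 1089 = -1091 + 16*√82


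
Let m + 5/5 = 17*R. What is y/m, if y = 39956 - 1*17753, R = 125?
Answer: 2467/236 ≈ 10.453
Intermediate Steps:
y = 22203 (y = 39956 - 17753 = 22203)
m = 2124 (m = -1 + 17*125 = -1 + 2125 = 2124)
y/m = 22203/2124 = 22203*(1/2124) = 2467/236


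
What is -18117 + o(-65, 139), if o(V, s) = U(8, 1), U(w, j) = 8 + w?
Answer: -18101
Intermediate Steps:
o(V, s) = 16 (o(V, s) = 8 + 8 = 16)
-18117 + o(-65, 139) = -18117 + 16 = -18101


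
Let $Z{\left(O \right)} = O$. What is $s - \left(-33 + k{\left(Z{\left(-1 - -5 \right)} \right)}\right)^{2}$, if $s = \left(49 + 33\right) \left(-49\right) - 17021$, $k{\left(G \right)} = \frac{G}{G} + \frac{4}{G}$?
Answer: $-22000$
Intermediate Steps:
$k{\left(G \right)} = 1 + \frac{4}{G}$
$s = -21039$ ($s = 82 \left(-49\right) - 17021 = -4018 - 17021 = -21039$)
$s - \left(-33 + k{\left(Z{\left(-1 - -5 \right)} \right)}\right)^{2} = -21039 - \left(-33 + \frac{4 - -4}{-1 - -5}\right)^{2} = -21039 - \left(-33 + \frac{4 + \left(-1 + 5\right)}{-1 + 5}\right)^{2} = -21039 - \left(-33 + \frac{4 + 4}{4}\right)^{2} = -21039 - \left(-33 + \frac{1}{4} \cdot 8\right)^{2} = -21039 - \left(-33 + 2\right)^{2} = -21039 - \left(-31\right)^{2} = -21039 - 961 = -22000$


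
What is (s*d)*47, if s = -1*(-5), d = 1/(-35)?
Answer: -47/7 ≈ -6.7143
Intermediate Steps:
d = -1/35 ≈ -0.028571
s = 5
(s*d)*47 = (5*(-1/35))*47 = -1/7*47 = -47/7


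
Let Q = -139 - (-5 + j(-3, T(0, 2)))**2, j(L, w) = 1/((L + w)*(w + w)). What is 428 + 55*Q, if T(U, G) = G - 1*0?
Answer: -139727/16 ≈ -8732.9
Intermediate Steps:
T(U, G) = G (T(U, G) = G + 0 = G)
j(L, w) = 1/(2*w*(L + w)) (j(L, w) = 1/((L + w)*(2*w)) = 1/(2*w*(L + w)))
Q = -2665/16 (Q = -139 - (-5 + (1/2)/(2*(-3 + 2)))**2 = -139 - (-5 + (1/2)*(1/2)/(-1))**2 = -139 - (-5 + (1/2)*(1/2)*(-1))**2 = -139 - (-5 - 1/4)**2 = -139 - (-21/4)**2 = -139 - 1*441/16 = -139 - 441/16 = -2665/16 ≈ -166.56)
428 + 55*Q = 428 + 55*(-2665/16) = 428 - 146575/16 = -139727/16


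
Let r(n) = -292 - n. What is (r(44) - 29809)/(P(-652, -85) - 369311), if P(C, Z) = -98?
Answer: 30145/369409 ≈ 0.081603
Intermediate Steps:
(r(44) - 29809)/(P(-652, -85) - 369311) = ((-292 - 1*44) - 29809)/(-98 - 369311) = ((-292 - 44) - 29809)/(-369409) = (-336 - 29809)*(-1/369409) = -30145*(-1/369409) = 30145/369409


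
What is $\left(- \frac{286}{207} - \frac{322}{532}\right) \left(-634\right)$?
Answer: $\frac{4954393}{3933} \approx 1259.7$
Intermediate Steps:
$\left(- \frac{286}{207} - \frac{322}{532}\right) \left(-634\right) = \left(\left(-286\right) \frac{1}{207} - \frac{23}{38}\right) \left(-634\right) = \left(- \frac{286}{207} - \frac{23}{38}\right) \left(-634\right) = \left(- \frac{15629}{7866}\right) \left(-634\right) = \frac{4954393}{3933}$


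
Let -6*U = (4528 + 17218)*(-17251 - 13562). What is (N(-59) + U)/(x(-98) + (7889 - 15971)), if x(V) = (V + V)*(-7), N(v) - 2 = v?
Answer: -55838263/3355 ≈ -16643.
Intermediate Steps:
N(v) = 2 + v
U = 111676583 (U = -(4528 + 17218)*(-17251 - 13562)/6 = -10873*(-30813)/3 = -⅙*(-670059498) = 111676583)
x(V) = -14*V (x(V) = (2*V)*(-7) = -14*V)
(N(-59) + U)/(x(-98) + (7889 - 15971)) = ((2 - 59) + 111676583)/(-14*(-98) + (7889 - 15971)) = (-57 + 111676583)/(1372 - 8082) = 111676526/(-6710) = 111676526*(-1/6710) = -55838263/3355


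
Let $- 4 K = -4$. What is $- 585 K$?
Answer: $-585$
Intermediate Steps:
$K = 1$ ($K = \left(- \frac{1}{4}\right) \left(-4\right) = 1$)
$- 585 K = \left(-585\right) 1 = -585$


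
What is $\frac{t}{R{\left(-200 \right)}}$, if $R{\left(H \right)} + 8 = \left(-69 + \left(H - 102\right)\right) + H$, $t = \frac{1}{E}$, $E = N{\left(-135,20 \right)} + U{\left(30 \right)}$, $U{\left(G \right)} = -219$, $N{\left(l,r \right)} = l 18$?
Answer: $\frac{1}{1533771} \approx 6.5199 \cdot 10^{-7}$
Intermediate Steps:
$N{\left(l,r \right)} = 18 l$
$E = -2649$ ($E = 18 \left(-135\right) - 219 = -2430 - 219 = -2649$)
$t = - \frac{1}{2649}$ ($t = \frac{1}{-2649} = - \frac{1}{2649} \approx -0.0003775$)
$R{\left(H \right)} = -179 + 2 H$ ($R{\left(H \right)} = -8 + \left(\left(-69 + \left(H - 102\right)\right) + H\right) = -8 + \left(\left(-69 + \left(-102 + H\right)\right) + H\right) = -8 + \left(\left(-171 + H\right) + H\right) = -8 + \left(-171 + 2 H\right) = -179 + 2 H$)
$\frac{t}{R{\left(-200 \right)}} = - \frac{1}{2649 \left(-179 + 2 \left(-200\right)\right)} = - \frac{1}{2649 \left(-179 - 400\right)} = - \frac{1}{2649 \left(-579\right)} = \left(- \frac{1}{2649}\right) \left(- \frac{1}{579}\right) = \frac{1}{1533771}$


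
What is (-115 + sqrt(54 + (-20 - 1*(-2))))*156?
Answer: -17004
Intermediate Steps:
(-115 + sqrt(54 + (-20 - 1*(-2))))*156 = (-115 + sqrt(54 + (-20 + 2)))*156 = (-115 + sqrt(54 - 18))*156 = (-115 + sqrt(36))*156 = (-115 + 6)*156 = -109*156 = -17004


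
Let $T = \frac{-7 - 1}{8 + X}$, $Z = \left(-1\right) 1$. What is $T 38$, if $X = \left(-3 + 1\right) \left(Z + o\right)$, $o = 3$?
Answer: $-76$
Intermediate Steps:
$Z = -1$
$X = -4$ ($X = \left(-3 + 1\right) \left(-1 + 3\right) = \left(-2\right) 2 = -4$)
$T = -2$ ($T = \frac{-7 - 1}{8 - 4} = - \frac{8}{4} = \left(-8\right) \frac{1}{4} = -2$)
$T 38 = \left(-2\right) 38 = -76$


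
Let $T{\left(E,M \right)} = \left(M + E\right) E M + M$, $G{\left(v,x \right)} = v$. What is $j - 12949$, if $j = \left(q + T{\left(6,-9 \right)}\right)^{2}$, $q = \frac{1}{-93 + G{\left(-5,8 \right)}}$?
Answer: $\frac{100427853}{9604} \approx 10457.0$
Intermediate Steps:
$T{\left(E,M \right)} = M + E M \left(E + M\right)$ ($T{\left(E,M \right)} = \left(E + M\right) E M + M = E \left(E + M\right) M + M = E M \left(E + M\right) + M = M + E M \left(E + M\right)$)
$q = - \frac{1}{98}$ ($q = \frac{1}{-93 - 5} = \frac{1}{-98} = - \frac{1}{98} \approx -0.010204$)
$j = \frac{224790049}{9604}$ ($j = \left(- \frac{1}{98} - 9 \left(1 + 6^{2} + 6 \left(-9\right)\right)\right)^{2} = \left(- \frac{1}{98} - 9 \left(1 + 36 - 54\right)\right)^{2} = \left(- \frac{1}{98} - -153\right)^{2} = \left(- \frac{1}{98} + 153\right)^{2} = \left(\frac{14993}{98}\right)^{2} = \frac{224790049}{9604} \approx 23406.0$)
$j - 12949 = \frac{224790049}{9604} - 12949 = \frac{100427853}{9604}$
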